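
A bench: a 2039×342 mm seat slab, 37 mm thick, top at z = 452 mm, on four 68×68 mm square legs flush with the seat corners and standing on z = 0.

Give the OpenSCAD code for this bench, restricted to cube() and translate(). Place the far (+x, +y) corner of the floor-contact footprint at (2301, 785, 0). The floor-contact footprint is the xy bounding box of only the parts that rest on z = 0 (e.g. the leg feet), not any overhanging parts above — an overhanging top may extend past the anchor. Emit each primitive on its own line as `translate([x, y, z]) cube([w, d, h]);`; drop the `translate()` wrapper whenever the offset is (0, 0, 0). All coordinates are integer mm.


translate([262, 443, 415]) cube([2039, 342, 37]);
translate([262, 443, 0]) cube([68, 68, 415]);
translate([262, 717, 0]) cube([68, 68, 415]);
translate([2233, 443, 0]) cube([68, 68, 415]);
translate([2233, 717, 0]) cube([68, 68, 415]);


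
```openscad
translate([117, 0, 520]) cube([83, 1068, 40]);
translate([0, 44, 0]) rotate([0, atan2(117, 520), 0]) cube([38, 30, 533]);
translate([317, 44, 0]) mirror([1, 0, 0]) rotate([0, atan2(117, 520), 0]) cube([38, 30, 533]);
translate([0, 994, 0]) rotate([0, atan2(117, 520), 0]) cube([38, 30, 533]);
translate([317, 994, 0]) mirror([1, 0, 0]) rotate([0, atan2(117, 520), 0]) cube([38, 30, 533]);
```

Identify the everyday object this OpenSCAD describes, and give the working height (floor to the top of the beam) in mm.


A sawhorse. The overall height is 560 mm.

A beam across two mirrored pairs of raked legs — a sawhorse. The beam's underside is at z = 520 (matching the legs' vertical rise in atan2(117, 520)) and the beam is 40 mm tall, so its top is at 520 + 40 = 560 mm. The raked legs top out at the beam's underside, so that is the highest point.


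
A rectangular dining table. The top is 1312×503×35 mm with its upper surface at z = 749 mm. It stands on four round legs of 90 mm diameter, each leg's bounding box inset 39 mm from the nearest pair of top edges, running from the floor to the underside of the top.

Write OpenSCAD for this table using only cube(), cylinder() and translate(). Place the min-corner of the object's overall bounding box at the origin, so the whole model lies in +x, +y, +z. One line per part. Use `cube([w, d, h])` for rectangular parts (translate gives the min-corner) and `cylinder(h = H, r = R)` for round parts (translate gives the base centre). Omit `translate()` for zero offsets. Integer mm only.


// leg_h = 749 - 35 = 714
translate([0, 0, 714]) cube([1312, 503, 35]);
translate([84, 84, 0]) cylinder(h = 714, r = 45);
translate([1228, 84, 0]) cylinder(h = 714, r = 45);
translate([84, 419, 0]) cylinder(h = 714, r = 45);
translate([1228, 419, 0]) cylinder(h = 714, r = 45);


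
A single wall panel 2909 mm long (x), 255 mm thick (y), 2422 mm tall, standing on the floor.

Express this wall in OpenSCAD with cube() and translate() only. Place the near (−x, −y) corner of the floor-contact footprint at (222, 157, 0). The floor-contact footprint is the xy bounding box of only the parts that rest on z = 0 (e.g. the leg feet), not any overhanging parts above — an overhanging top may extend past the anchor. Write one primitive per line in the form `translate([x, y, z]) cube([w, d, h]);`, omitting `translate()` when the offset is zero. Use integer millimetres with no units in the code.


translate([222, 157, 0]) cube([2909, 255, 2422]);


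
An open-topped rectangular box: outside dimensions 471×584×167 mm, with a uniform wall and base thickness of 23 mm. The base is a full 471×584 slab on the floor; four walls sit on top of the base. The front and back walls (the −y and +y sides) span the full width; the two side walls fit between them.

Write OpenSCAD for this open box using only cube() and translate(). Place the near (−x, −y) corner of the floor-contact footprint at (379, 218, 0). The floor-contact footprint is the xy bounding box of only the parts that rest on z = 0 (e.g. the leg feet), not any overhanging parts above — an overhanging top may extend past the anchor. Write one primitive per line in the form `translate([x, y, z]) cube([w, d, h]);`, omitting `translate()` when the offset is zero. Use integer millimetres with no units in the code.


translate([379, 218, 0]) cube([471, 584, 23]);
translate([379, 218, 23]) cube([471, 23, 144]);
translate([379, 779, 23]) cube([471, 23, 144]);
translate([379, 241, 23]) cube([23, 538, 144]);
translate([827, 241, 23]) cube([23, 538, 144]);


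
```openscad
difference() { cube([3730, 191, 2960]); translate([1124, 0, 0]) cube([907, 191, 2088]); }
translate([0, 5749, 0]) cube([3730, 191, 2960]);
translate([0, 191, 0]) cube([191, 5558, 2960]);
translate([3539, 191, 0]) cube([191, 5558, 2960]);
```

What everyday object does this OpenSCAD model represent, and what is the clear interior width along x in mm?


A single room. The interior width is 3348 mm.

Four walls enclosing a rectangle with a door in the front wall — a room. Outside width 3730 minus two 191 mm walls gives 3348 mm.


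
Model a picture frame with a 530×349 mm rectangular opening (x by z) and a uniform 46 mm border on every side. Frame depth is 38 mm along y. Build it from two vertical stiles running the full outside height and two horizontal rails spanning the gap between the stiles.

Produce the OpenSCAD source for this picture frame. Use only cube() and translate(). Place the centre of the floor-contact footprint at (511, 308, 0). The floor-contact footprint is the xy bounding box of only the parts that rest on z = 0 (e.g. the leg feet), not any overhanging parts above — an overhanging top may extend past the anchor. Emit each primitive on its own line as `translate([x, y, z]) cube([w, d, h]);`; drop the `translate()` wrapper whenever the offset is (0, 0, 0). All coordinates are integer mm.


translate([200, 289, 0]) cube([46, 38, 441]);
translate([776, 289, 0]) cube([46, 38, 441]);
translate([246, 289, 0]) cube([530, 38, 46]);
translate([246, 289, 395]) cube([530, 38, 46]);


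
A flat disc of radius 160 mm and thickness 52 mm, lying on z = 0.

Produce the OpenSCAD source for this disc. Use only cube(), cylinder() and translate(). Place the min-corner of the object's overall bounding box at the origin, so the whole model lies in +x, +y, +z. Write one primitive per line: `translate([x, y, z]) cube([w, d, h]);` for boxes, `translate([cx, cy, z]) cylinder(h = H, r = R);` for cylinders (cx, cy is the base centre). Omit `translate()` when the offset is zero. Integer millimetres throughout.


translate([160, 160, 0]) cylinder(h = 52, r = 160);


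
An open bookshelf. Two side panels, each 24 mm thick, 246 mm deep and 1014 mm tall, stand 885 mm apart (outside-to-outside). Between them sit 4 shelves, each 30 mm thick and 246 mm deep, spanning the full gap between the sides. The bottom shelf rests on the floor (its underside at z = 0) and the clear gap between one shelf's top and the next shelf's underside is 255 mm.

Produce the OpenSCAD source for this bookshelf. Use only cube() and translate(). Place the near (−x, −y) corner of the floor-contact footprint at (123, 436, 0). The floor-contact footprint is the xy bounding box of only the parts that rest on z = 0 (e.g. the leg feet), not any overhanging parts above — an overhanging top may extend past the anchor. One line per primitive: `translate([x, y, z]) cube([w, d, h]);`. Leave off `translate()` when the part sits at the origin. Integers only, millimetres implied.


translate([123, 436, 0]) cube([24, 246, 1014]);
translate([984, 436, 0]) cube([24, 246, 1014]);
translate([147, 436, 0]) cube([837, 246, 30]);
translate([147, 436, 285]) cube([837, 246, 30]);
translate([147, 436, 570]) cube([837, 246, 30]);
translate([147, 436, 855]) cube([837, 246, 30]);


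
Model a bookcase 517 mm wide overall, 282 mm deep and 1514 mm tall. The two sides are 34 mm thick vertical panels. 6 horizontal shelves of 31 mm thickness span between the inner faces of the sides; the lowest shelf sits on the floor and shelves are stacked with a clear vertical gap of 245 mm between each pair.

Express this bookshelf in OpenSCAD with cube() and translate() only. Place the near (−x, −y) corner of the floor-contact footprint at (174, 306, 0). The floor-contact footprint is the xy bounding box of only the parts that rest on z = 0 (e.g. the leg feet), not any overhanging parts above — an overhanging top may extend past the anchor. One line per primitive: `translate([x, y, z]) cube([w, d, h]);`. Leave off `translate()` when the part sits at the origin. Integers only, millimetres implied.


translate([174, 306, 0]) cube([34, 282, 1514]);
translate([657, 306, 0]) cube([34, 282, 1514]);
translate([208, 306, 0]) cube([449, 282, 31]);
translate([208, 306, 276]) cube([449, 282, 31]);
translate([208, 306, 552]) cube([449, 282, 31]);
translate([208, 306, 828]) cube([449, 282, 31]);
translate([208, 306, 1104]) cube([449, 282, 31]);
translate([208, 306, 1380]) cube([449, 282, 31]);


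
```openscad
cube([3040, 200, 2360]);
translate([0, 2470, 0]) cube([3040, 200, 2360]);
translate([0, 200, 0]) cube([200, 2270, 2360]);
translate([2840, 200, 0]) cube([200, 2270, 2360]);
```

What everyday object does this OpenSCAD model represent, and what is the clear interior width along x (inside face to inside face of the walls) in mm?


A house (or room) frame. The interior width is 2640 mm.

Four 2360 mm walls enclosing a rectangle with no floor or roof — a room or house frame. Outside width is 3040 mm and wall thickness is 200 mm, so the interior width is 3040 − 2 × 200 = 2640 mm.


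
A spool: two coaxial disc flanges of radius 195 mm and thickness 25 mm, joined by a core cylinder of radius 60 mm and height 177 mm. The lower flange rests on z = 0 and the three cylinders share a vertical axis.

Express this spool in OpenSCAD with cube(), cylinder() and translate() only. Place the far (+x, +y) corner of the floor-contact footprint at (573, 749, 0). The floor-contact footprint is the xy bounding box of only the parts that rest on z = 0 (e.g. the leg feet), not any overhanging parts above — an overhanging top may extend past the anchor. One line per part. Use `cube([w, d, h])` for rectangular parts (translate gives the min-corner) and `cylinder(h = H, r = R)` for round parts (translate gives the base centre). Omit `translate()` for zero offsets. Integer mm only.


translate([378, 554, 0]) cylinder(h = 25, r = 195);
translate([378, 554, 25]) cylinder(h = 177, r = 60);
translate([378, 554, 202]) cylinder(h = 25, r = 195);


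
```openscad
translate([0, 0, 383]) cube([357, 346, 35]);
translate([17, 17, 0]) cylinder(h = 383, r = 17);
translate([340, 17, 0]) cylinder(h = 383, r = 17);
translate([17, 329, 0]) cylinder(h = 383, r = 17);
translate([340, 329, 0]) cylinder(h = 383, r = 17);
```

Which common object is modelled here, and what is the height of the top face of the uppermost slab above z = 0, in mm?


A stool. The seat height is 418 mm.

A 357×346×35 slab at z = 383 on four corner cylinders — a stool. The seat top is 383 + 35 = 418 mm.


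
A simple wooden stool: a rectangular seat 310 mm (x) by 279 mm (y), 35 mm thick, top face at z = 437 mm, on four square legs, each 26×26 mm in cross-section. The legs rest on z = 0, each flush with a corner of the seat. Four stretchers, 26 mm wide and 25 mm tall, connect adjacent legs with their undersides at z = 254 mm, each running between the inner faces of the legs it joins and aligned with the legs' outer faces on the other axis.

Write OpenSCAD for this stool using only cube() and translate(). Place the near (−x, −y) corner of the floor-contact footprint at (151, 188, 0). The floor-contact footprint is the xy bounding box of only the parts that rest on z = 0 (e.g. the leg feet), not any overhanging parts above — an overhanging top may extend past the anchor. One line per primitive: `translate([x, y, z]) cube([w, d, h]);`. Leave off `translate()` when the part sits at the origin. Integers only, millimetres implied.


translate([151, 188, 402]) cube([310, 279, 35]);
translate([151, 188, 0]) cube([26, 26, 402]);
translate([435, 188, 0]) cube([26, 26, 402]);
translate([151, 441, 0]) cube([26, 26, 402]);
translate([435, 441, 0]) cube([26, 26, 402]);
translate([177, 188, 254]) cube([258, 26, 25]);
translate([177, 441, 254]) cube([258, 26, 25]);
translate([151, 214, 254]) cube([26, 227, 25]);
translate([435, 214, 254]) cube([26, 227, 25]);


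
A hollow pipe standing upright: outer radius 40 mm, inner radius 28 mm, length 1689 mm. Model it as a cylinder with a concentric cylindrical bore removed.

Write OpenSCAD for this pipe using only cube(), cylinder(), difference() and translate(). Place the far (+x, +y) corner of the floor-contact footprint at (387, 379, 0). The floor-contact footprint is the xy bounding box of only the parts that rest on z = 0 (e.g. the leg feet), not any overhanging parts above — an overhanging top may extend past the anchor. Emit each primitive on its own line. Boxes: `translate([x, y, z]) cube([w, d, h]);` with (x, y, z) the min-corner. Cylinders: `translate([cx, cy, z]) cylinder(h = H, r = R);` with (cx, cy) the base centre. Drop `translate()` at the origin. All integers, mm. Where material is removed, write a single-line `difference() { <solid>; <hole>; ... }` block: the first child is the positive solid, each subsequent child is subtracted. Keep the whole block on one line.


difference() { translate([347, 339, 0]) cylinder(h = 1689, r = 40); translate([347, 339, 0]) cylinder(h = 1689, r = 28); }


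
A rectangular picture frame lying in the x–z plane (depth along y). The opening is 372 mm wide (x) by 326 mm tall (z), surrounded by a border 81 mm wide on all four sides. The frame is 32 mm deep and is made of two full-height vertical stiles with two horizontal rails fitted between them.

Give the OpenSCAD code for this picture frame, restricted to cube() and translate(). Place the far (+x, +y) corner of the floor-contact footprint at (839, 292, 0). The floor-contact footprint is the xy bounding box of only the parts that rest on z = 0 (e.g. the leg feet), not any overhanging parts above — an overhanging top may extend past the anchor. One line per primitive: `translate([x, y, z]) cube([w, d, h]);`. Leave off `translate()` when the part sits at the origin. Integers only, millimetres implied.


translate([305, 260, 0]) cube([81, 32, 488]);
translate([758, 260, 0]) cube([81, 32, 488]);
translate([386, 260, 0]) cube([372, 32, 81]);
translate([386, 260, 407]) cube([372, 32, 81]);


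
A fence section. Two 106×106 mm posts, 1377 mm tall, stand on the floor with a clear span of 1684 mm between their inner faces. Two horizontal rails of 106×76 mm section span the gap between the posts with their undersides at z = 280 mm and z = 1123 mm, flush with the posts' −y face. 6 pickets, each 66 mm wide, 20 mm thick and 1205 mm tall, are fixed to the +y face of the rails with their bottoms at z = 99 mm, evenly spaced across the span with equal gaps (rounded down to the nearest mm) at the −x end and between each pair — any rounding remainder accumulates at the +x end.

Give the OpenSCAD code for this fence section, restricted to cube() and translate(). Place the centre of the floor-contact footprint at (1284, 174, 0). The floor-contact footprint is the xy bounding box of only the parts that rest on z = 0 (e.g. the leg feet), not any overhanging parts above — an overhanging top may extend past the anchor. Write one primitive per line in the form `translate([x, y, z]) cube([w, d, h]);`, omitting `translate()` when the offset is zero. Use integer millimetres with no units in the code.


translate([336, 121, 0]) cube([106, 106, 1377]);
translate([2126, 121, 0]) cube([106, 106, 1377]);
translate([442, 121, 280]) cube([1684, 106, 76]);
translate([442, 121, 1123]) cube([1684, 106, 76]);
translate([626, 227, 99]) cube([66, 20, 1205]);
translate([876, 227, 99]) cube([66, 20, 1205]);
translate([1126, 227, 99]) cube([66, 20, 1205]);
translate([1376, 227, 99]) cube([66, 20, 1205]);
translate([1626, 227, 99]) cube([66, 20, 1205]);
translate([1876, 227, 99]) cube([66, 20, 1205]);


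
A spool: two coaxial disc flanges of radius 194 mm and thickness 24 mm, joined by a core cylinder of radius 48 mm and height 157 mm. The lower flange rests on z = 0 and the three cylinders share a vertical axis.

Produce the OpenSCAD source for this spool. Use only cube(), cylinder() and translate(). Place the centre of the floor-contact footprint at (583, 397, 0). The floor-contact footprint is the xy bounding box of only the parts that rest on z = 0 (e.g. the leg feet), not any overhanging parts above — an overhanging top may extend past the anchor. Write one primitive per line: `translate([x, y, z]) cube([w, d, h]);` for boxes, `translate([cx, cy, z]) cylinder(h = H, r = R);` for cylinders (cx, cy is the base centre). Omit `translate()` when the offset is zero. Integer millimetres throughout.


translate([583, 397, 0]) cylinder(h = 24, r = 194);
translate([583, 397, 24]) cylinder(h = 157, r = 48);
translate([583, 397, 181]) cylinder(h = 24, r = 194);


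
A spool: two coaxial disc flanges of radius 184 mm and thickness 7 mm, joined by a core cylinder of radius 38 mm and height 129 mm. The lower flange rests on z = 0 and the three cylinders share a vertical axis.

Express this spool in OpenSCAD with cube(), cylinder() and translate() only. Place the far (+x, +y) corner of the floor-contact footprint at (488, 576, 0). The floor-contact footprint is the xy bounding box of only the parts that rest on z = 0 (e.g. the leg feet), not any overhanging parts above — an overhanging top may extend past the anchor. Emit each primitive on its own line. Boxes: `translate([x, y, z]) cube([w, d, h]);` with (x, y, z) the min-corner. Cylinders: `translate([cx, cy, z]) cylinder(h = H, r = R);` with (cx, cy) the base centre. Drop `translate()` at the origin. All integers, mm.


translate([304, 392, 0]) cylinder(h = 7, r = 184);
translate([304, 392, 7]) cylinder(h = 129, r = 38);
translate([304, 392, 136]) cylinder(h = 7, r = 184);


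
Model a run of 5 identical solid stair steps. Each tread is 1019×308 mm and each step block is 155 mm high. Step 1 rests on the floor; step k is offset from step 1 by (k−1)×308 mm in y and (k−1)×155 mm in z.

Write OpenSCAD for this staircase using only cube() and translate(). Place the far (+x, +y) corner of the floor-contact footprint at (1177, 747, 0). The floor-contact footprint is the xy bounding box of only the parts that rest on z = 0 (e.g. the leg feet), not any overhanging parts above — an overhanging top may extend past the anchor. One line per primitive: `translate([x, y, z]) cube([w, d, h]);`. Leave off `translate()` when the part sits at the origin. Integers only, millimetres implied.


translate([158, 439, 0]) cube([1019, 308, 155]);
translate([158, 747, 155]) cube([1019, 308, 155]);
translate([158, 1055, 310]) cube([1019, 308, 155]);
translate([158, 1363, 465]) cube([1019, 308, 155]);
translate([158, 1671, 620]) cube([1019, 308, 155]);


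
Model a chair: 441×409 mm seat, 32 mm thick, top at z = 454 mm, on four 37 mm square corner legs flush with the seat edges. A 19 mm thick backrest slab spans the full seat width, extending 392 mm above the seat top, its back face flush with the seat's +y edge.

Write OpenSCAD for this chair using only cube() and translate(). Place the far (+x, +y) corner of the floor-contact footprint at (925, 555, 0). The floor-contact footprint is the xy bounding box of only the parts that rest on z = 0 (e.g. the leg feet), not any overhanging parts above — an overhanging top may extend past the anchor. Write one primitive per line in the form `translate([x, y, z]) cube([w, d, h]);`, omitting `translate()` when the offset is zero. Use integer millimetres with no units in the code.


// leg_h = 454 - 32 = 422
translate([484, 146, 422]) cube([441, 409, 32]);
translate([484, 146, 0]) cube([37, 37, 422]);
translate([888, 146, 0]) cube([37, 37, 422]);
translate([484, 518, 0]) cube([37, 37, 422]);
translate([888, 518, 0]) cube([37, 37, 422]);
translate([484, 536, 454]) cube([441, 19, 392]);


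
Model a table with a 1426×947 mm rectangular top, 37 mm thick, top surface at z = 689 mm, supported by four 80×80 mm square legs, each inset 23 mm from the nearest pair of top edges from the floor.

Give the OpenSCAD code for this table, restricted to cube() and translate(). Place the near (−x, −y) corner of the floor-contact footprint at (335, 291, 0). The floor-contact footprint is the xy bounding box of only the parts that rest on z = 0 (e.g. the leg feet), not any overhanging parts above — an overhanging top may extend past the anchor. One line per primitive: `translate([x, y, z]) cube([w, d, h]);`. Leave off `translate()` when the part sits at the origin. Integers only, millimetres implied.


// leg_h = 689 - 37 = 652
translate([312, 268, 652]) cube([1426, 947, 37]);
translate([335, 291, 0]) cube([80, 80, 652]);
translate([1635, 291, 0]) cube([80, 80, 652]);
translate([335, 1112, 0]) cube([80, 80, 652]);
translate([1635, 1112, 0]) cube([80, 80, 652]);


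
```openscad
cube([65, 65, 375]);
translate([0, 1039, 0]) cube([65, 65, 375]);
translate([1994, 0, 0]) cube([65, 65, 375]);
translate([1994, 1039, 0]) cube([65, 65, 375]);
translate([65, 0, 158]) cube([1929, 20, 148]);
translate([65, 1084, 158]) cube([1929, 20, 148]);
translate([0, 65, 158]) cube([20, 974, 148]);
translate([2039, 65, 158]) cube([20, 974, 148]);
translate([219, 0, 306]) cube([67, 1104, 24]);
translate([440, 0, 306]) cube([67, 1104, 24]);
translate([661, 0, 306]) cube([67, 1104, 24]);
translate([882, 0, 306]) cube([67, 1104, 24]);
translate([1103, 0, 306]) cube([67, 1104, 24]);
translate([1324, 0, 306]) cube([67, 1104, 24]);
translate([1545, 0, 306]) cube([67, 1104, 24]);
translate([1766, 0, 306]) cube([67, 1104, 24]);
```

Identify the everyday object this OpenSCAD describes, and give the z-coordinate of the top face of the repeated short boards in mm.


A bed frame. The slat-top height is 330 mm.

Four posts, four rails, and a row of slats — a bed frame. Slats sit on the rails at z = 158 + 148 = 306; with slat thickness 24, the top is 330 mm.


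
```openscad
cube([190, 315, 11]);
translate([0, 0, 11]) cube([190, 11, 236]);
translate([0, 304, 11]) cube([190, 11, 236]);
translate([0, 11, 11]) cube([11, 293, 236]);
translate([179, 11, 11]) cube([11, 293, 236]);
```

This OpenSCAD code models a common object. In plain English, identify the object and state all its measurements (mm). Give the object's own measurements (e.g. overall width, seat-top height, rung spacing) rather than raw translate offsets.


An open-topped rectangular box: outside dimensions 190×315×247 mm, with a uniform wall and base thickness of 11 mm. The base is a full 190×315 slab on the floor; four walls sit on top of the base. The front and back walls (the −y and +y sides) span the full width; the two side walls fit between them.


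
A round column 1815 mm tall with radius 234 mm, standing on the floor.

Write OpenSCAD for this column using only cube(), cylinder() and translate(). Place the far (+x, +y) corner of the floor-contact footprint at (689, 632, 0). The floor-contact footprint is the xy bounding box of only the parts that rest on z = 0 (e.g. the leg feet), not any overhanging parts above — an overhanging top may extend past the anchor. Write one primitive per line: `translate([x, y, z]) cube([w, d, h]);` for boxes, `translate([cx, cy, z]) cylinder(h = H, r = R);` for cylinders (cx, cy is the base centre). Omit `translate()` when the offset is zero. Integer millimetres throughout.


translate([455, 398, 0]) cylinder(h = 1815, r = 234);


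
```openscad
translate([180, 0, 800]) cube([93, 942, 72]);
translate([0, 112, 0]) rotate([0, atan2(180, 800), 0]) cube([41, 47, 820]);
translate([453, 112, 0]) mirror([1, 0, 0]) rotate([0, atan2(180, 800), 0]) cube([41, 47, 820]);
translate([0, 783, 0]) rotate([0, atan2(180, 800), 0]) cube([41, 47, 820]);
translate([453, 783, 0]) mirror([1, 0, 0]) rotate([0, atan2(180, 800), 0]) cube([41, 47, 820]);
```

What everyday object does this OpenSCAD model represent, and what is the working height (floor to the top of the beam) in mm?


A sawhorse. The overall height is 872 mm.

A beam across two mirrored pairs of raked legs — a sawhorse. The beam's underside is at z = 800 (matching the legs' vertical rise in atan2(180, 800)) and the beam is 72 mm tall, so its top is at 800 + 72 = 872 mm. The raked legs top out at the beam's underside, so that is the highest point.


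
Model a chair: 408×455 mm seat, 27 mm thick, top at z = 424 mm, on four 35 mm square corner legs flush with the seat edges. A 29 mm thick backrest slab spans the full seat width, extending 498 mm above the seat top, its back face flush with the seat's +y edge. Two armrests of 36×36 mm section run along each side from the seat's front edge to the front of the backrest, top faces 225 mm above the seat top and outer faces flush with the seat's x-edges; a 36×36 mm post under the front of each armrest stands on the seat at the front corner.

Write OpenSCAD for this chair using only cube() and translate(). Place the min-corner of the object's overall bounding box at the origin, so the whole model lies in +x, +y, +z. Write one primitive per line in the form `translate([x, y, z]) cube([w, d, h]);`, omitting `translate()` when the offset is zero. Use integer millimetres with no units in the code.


translate([0, 0, 397]) cube([408, 455, 27]);
cube([35, 35, 397]);
translate([373, 0, 0]) cube([35, 35, 397]);
translate([0, 420, 0]) cube([35, 35, 397]);
translate([373, 420, 0]) cube([35, 35, 397]);
translate([0, 426, 424]) cube([408, 29, 498]);
translate([0, 0, 613]) cube([36, 426, 36]);
translate([372, 0, 613]) cube([36, 426, 36]);
translate([0, 0, 424]) cube([36, 36, 189]);
translate([372, 0, 424]) cube([36, 36, 189]);


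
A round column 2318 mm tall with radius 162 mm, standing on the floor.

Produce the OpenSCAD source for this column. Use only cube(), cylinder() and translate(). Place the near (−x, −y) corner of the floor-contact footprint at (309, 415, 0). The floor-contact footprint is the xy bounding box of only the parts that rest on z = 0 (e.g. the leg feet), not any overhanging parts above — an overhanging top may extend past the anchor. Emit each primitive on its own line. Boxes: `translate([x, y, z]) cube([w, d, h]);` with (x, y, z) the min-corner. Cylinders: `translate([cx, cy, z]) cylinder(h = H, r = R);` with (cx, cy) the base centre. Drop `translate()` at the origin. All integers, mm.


translate([471, 577, 0]) cylinder(h = 2318, r = 162);


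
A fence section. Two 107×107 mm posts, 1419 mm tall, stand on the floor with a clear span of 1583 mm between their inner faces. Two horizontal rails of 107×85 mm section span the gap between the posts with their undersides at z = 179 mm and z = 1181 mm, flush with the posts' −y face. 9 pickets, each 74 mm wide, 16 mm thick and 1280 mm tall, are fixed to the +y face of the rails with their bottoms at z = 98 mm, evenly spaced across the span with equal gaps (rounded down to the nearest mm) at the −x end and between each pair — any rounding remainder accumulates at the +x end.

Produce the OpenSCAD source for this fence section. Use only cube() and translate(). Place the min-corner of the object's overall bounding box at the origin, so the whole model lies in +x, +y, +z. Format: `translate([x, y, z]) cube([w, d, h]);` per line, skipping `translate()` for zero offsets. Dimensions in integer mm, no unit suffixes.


cube([107, 107, 1419]);
translate([1690, 0, 0]) cube([107, 107, 1419]);
translate([107, 0, 179]) cube([1583, 107, 85]);
translate([107, 0, 1181]) cube([1583, 107, 85]);
translate([198, 107, 98]) cube([74, 16, 1280]);
translate([363, 107, 98]) cube([74, 16, 1280]);
translate([528, 107, 98]) cube([74, 16, 1280]);
translate([693, 107, 98]) cube([74, 16, 1280]);
translate([858, 107, 98]) cube([74, 16, 1280]);
translate([1023, 107, 98]) cube([74, 16, 1280]);
translate([1188, 107, 98]) cube([74, 16, 1280]);
translate([1353, 107, 98]) cube([74, 16, 1280]);
translate([1518, 107, 98]) cube([74, 16, 1280]);


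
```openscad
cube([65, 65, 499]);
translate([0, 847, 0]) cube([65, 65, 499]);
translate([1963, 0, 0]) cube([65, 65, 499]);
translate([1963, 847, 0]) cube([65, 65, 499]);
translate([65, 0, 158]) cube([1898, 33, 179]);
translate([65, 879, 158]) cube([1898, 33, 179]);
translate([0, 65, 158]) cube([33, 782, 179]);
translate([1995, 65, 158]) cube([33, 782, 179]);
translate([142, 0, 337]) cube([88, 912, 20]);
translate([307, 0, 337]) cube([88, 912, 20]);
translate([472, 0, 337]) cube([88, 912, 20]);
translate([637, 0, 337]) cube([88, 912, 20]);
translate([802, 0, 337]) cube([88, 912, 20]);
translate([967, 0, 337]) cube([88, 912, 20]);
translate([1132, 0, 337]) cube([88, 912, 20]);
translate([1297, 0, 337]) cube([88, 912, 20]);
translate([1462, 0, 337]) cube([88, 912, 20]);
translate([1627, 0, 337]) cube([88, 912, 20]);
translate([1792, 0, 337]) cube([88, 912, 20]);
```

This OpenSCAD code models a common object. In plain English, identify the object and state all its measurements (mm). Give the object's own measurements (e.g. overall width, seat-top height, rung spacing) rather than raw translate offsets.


A bed frame 2028 mm long (x) by 912 mm wide (y). Four 65×65 mm corner posts, 499 mm tall, at the corners of the footprint. Four rails of 33 mm thickness and 179 mm height run between adjacent posts with their undersides at z = 158 mm, their outer faces flush with the outside of the frame (the two x-running rails run between the posts' inner faces; the two y-running rails run between the posts' inner faces). 11 slats, each 88 mm wide (x) and 20 mm thick, lie across the top of the two x-running rails, running the full 912 mm width of the frame in y; along x they sit between the end posts with a 77 mm gap after the −x posts and between neighbouring slats, leaving 83 mm before the +x posts.


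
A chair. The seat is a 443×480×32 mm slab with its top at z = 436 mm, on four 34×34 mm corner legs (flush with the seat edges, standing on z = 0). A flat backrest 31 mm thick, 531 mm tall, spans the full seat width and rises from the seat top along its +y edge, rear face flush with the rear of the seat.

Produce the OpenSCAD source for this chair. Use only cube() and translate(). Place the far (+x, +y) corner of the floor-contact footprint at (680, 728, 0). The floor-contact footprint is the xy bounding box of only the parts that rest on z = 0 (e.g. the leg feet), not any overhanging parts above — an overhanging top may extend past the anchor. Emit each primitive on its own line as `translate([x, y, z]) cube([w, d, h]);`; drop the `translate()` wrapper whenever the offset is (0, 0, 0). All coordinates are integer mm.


// leg_h = 436 - 32 = 404
translate([237, 248, 404]) cube([443, 480, 32]);
translate([237, 248, 0]) cube([34, 34, 404]);
translate([646, 248, 0]) cube([34, 34, 404]);
translate([237, 694, 0]) cube([34, 34, 404]);
translate([646, 694, 0]) cube([34, 34, 404]);
translate([237, 697, 436]) cube([443, 31, 531]);


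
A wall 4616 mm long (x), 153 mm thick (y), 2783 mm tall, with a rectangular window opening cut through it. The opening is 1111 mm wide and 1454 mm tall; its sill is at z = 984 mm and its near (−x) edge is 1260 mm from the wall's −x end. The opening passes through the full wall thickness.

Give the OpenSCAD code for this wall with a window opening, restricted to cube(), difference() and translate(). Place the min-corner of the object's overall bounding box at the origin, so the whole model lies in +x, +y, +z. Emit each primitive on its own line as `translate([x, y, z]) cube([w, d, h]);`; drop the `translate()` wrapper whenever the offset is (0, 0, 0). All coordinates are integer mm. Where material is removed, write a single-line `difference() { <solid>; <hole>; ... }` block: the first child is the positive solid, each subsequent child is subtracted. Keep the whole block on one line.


difference() { cube([4616, 153, 2783]); translate([1260, 0, 984]) cube([1111, 153, 1454]); }


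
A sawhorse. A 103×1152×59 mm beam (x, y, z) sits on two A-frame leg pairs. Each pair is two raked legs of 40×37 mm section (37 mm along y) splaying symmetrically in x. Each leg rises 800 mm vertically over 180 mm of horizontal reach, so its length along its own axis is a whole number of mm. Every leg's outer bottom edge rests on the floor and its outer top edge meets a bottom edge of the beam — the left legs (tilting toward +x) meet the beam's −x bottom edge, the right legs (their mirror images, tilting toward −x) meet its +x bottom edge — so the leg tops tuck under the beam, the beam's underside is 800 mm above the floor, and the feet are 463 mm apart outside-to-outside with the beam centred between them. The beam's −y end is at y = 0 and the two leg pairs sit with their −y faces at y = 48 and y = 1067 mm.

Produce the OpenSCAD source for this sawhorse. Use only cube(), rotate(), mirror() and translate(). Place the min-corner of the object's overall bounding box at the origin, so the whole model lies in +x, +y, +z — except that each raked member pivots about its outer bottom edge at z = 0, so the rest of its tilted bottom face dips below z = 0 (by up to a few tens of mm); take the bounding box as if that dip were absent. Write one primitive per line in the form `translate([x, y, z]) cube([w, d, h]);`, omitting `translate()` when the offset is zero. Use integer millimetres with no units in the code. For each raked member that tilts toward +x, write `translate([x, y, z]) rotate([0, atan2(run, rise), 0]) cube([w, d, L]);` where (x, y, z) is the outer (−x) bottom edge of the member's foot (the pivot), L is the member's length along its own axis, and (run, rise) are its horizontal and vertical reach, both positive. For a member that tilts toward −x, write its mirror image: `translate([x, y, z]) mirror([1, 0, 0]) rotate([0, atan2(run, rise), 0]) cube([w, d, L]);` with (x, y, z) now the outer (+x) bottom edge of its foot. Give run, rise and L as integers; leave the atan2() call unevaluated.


translate([180, 0, 800]) cube([103, 1152, 59]);
translate([0, 48, 0]) rotate([0, atan2(180, 800), 0]) cube([40, 37, 820]);
translate([463, 48, 0]) mirror([1, 0, 0]) rotate([0, atan2(180, 800), 0]) cube([40, 37, 820]);
translate([0, 1067, 0]) rotate([0, atan2(180, 800), 0]) cube([40, 37, 820]);
translate([463, 1067, 0]) mirror([1, 0, 0]) rotate([0, atan2(180, 800), 0]) cube([40, 37, 820]);


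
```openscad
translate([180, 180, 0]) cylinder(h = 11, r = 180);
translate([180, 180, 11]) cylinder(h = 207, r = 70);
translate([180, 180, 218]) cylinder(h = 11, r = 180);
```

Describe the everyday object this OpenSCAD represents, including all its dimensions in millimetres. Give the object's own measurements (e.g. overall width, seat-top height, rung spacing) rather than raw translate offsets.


A spool: two coaxial disc flanges of radius 180 mm and thickness 11 mm, joined by a core cylinder of radius 70 mm and height 207 mm. The lower flange rests on z = 0 and the three cylinders share a vertical axis.


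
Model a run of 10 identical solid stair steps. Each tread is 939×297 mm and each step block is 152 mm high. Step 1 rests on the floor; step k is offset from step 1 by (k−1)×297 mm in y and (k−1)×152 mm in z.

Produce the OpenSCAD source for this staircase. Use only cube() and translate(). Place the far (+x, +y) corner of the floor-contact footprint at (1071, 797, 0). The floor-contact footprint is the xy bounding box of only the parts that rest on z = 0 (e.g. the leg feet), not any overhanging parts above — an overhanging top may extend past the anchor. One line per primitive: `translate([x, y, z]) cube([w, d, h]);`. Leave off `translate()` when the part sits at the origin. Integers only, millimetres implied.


translate([132, 500, 0]) cube([939, 297, 152]);
translate([132, 797, 152]) cube([939, 297, 152]);
translate([132, 1094, 304]) cube([939, 297, 152]);
translate([132, 1391, 456]) cube([939, 297, 152]);
translate([132, 1688, 608]) cube([939, 297, 152]);
translate([132, 1985, 760]) cube([939, 297, 152]);
translate([132, 2282, 912]) cube([939, 297, 152]);
translate([132, 2579, 1064]) cube([939, 297, 152]);
translate([132, 2876, 1216]) cube([939, 297, 152]);
translate([132, 3173, 1368]) cube([939, 297, 152]);


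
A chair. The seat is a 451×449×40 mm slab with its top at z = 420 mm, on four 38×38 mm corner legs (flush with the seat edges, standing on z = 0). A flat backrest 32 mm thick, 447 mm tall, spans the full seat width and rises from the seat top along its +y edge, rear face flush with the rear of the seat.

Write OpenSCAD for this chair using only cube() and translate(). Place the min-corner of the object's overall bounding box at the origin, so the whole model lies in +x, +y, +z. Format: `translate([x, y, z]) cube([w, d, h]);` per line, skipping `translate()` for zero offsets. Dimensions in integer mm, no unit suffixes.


translate([0, 0, 380]) cube([451, 449, 40]);
cube([38, 38, 380]);
translate([413, 0, 0]) cube([38, 38, 380]);
translate([0, 411, 0]) cube([38, 38, 380]);
translate([413, 411, 0]) cube([38, 38, 380]);
translate([0, 417, 420]) cube([451, 32, 447]);


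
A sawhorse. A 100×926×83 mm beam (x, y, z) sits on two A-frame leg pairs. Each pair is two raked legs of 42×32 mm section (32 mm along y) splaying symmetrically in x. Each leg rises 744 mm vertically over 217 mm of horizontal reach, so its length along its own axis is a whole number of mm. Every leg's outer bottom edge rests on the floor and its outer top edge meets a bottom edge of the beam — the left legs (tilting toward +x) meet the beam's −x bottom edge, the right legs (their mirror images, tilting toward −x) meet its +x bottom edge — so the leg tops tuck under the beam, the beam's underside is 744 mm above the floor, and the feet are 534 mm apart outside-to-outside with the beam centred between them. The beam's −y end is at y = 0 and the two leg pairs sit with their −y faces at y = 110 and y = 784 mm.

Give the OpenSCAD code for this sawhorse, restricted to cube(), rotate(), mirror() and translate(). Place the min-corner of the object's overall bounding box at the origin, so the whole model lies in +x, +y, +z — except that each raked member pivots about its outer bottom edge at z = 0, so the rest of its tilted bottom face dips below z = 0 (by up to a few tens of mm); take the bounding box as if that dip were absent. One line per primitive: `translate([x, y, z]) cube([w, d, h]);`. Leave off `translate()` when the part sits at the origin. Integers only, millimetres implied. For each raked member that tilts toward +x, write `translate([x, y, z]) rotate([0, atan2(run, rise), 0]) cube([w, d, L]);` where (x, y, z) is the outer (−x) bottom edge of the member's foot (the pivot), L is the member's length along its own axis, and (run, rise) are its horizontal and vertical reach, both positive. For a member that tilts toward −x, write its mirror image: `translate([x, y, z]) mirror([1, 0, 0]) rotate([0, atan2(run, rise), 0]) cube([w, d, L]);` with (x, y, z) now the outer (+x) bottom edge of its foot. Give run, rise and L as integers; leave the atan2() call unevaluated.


// leg length = √(217² + 744²) = 775
// right-leg outer foot x = 2·217 + 100 = 534
// beam min-corner = (217, 0, 744)
translate([217, 0, 744]) cube([100, 926, 83]);
translate([0, 110, 0]) rotate([0, atan2(217, 744), 0]) cube([42, 32, 775]);
translate([534, 110, 0]) mirror([1, 0, 0]) rotate([0, atan2(217, 744), 0]) cube([42, 32, 775]);
translate([0, 784, 0]) rotate([0, atan2(217, 744), 0]) cube([42, 32, 775]);
translate([534, 784, 0]) mirror([1, 0, 0]) rotate([0, atan2(217, 744), 0]) cube([42, 32, 775]);


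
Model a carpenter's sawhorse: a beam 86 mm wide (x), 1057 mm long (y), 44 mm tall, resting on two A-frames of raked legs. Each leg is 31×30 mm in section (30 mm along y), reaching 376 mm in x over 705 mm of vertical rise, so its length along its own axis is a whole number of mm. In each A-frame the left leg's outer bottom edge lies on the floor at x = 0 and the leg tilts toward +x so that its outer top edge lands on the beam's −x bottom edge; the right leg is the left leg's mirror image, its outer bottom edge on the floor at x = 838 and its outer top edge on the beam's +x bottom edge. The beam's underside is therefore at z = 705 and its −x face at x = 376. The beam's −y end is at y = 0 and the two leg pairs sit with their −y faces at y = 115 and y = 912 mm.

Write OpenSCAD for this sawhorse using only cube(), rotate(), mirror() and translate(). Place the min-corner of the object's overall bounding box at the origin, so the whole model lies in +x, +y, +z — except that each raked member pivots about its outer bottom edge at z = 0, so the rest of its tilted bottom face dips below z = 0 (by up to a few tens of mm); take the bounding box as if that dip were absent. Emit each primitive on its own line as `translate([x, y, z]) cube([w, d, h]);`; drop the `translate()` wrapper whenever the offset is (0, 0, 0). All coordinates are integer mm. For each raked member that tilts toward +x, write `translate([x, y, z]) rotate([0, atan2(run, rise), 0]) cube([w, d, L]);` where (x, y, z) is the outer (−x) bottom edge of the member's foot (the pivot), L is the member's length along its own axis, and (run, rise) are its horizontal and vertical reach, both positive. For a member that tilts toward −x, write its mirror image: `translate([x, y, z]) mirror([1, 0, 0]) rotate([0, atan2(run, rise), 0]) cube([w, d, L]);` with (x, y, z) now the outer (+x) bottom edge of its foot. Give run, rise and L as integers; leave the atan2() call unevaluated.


// leg length = √(376² + 705²) = 799
// right-leg outer foot x = 2·376 + 86 = 838
// beam min-corner = (376, 0, 705)
translate([376, 0, 705]) cube([86, 1057, 44]);
translate([0, 115, 0]) rotate([0, atan2(376, 705), 0]) cube([31, 30, 799]);
translate([838, 115, 0]) mirror([1, 0, 0]) rotate([0, atan2(376, 705), 0]) cube([31, 30, 799]);
translate([0, 912, 0]) rotate([0, atan2(376, 705), 0]) cube([31, 30, 799]);
translate([838, 912, 0]) mirror([1, 0, 0]) rotate([0, atan2(376, 705), 0]) cube([31, 30, 799]);
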